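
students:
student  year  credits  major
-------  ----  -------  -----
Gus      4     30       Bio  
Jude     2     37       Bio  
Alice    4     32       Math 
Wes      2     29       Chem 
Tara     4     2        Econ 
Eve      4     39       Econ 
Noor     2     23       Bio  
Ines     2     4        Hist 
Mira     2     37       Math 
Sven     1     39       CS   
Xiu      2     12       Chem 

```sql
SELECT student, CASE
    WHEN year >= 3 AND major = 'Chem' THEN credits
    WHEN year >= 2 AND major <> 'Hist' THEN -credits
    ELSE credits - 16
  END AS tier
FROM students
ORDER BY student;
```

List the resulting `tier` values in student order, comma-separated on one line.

-32, -39, -30, -12, -37, -37, -23, 23, -2, -29, -12

student=Alice: year >= 2 AND major <> 'Hist' → -32
student=Eve: year >= 2 AND major <> 'Hist' → -39
student=Gus: year >= 2 AND major <> 'Hist' → -30
student=Ines: ELSE → -12
student=Jude: year >= 2 AND major <> 'Hist' → -37
student=Mira: year >= 2 AND major <> 'Hist' → -37
student=Noor: year >= 2 AND major <> 'Hist' → -23
student=Sven: ELSE → 23
student=Tara: year >= 2 AND major <> 'Hist' → -2
student=Wes: year >= 2 AND major <> 'Hist' → -29
student=Xiu: year >= 2 AND major <> 'Hist' → -12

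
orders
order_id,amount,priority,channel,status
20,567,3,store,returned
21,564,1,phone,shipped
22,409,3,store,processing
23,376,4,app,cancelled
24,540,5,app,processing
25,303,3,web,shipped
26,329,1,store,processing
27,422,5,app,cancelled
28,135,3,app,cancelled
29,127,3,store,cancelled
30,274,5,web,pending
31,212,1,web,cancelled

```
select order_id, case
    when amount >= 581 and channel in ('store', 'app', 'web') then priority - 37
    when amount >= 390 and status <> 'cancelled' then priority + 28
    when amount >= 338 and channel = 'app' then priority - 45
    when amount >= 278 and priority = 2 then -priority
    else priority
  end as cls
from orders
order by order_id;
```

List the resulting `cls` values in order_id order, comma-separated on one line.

order_id=20: amount >= 390 and status <> 'cancelled' → 31
order_id=21: amount >= 390 and status <> 'cancelled' → 29
order_id=22: amount >= 390 and status <> 'cancelled' → 31
order_id=23: amount >= 338 and channel = 'app' → -41
order_id=24: amount >= 390 and status <> 'cancelled' → 33
order_id=25: ELSE → 3
order_id=26: ELSE → 1
order_id=27: amount >= 338 and channel = 'app' → -40
order_id=28: ELSE → 3
order_id=29: ELSE → 3
order_id=30: ELSE → 5
order_id=31: ELSE → 1

31, 29, 31, -41, 33, 3, 1, -40, 3, 3, 5, 1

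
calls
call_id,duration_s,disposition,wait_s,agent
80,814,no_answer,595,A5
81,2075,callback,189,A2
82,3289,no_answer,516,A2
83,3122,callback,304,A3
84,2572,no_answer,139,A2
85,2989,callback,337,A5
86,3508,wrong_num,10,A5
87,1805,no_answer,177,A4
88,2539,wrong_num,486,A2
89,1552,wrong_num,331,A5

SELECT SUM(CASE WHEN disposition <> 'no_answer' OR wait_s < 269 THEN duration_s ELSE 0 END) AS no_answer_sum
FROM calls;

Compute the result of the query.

call_id=80: ✗
call_id=81: ✓ → 2075
call_id=82: ✗
call_id=83: ✓ → 3122
call_id=84: ✓ → 2572
call_id=85: ✓ → 2989
call_id=86: ✓ → 3508
call_id=87: ✓ → 1805
call_id=88: ✓ → 2539
call_id=89: ✓ → 1552
no_answer_sum = 2075 + 3122 + 2572 + 2989 + 3508 + 1805 + 2539 + 1552 = 20162

20162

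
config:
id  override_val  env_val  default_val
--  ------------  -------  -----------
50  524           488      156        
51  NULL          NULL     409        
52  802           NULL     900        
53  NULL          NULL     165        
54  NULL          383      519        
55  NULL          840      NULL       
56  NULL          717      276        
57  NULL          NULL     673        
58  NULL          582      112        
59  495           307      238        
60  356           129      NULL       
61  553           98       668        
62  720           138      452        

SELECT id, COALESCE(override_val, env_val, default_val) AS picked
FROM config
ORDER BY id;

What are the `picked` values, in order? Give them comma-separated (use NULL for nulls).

id=50: override_val=524 → 524
id=51: override_val=NULL, env_val=NULL, default_val=409 → 409
id=52: override_val=802 → 802
id=53: override_val=NULL, env_val=NULL, default_val=165 → 165
id=54: override_val=NULL, env_val=383 → 383
id=55: override_val=NULL, env_val=840 → 840
id=56: override_val=NULL, env_val=717 → 717
id=57: override_val=NULL, env_val=NULL, default_val=673 → 673
id=58: override_val=NULL, env_val=582 → 582
id=59: override_val=495 → 495
id=60: override_val=356 → 356
id=61: override_val=553 → 553
id=62: override_val=720 → 720

524, 409, 802, 165, 383, 840, 717, 673, 582, 495, 356, 553, 720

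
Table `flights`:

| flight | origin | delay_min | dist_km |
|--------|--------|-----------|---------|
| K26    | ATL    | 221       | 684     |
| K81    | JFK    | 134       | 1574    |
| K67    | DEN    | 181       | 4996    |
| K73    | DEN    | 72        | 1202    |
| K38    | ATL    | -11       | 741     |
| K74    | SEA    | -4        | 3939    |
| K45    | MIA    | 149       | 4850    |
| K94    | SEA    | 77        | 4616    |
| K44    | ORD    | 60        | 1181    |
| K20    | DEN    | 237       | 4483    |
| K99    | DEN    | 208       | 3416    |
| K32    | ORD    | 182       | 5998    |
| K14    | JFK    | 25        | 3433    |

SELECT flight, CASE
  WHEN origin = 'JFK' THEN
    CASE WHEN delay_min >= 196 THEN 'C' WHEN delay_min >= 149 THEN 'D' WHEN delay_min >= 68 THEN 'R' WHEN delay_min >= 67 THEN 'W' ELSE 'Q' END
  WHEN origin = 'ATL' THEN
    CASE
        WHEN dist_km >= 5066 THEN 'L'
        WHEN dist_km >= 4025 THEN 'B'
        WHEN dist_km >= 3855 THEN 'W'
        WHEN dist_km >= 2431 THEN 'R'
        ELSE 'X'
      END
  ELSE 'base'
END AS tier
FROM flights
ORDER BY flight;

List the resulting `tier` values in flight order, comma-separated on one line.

flight=K14: origin='JFK' → inner[ELSE] → Q
flight=K20: origin='DEN' → outer ELSE → base
flight=K26: origin='ATL' → inner[ELSE] → X
flight=K32: origin='ORD' → outer ELSE → base
flight=K38: origin='ATL' → inner[ELSE] → X
flight=K44: origin='ORD' → outer ELSE → base
flight=K45: origin='MIA' → outer ELSE → base
flight=K67: origin='DEN' → outer ELSE → base
flight=K73: origin='DEN' → outer ELSE → base
flight=K74: origin='SEA' → outer ELSE → base
flight=K81: origin='JFK' → inner[delay_min >= 68] → R
flight=K94: origin='SEA' → outer ELSE → base
flight=K99: origin='DEN' → outer ELSE → base

Q, base, X, base, X, base, base, base, base, base, R, base, base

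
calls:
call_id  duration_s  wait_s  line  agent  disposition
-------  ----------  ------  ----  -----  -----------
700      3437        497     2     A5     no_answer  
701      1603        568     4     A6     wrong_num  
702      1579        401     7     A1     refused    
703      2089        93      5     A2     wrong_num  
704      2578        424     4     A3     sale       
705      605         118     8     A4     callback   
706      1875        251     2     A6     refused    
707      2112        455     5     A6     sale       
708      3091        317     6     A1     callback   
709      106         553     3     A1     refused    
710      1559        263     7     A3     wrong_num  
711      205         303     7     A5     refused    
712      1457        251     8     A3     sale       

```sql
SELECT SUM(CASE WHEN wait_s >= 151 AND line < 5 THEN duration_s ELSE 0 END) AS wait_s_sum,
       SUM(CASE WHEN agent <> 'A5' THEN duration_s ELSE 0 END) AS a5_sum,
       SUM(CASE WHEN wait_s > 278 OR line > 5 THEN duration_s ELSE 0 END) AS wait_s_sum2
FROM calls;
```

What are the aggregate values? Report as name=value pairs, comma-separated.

wait_s_sum=9599, a5_sum=18654, wait_s_sum2=18332

[wait_s_sum: wait_s >= 151 AND line < 5]
call_id=700: ✓ → 3437
call_id=701: ✓ → 1603
call_id=702: ✗
call_id=703: ✗
call_id=704: ✓ → 2578
call_id=705: ✗
call_id=706: ✓ → 1875
call_id=707: ✗
call_id=708: ✗
call_id=709: ✓ → 106
call_id=710: ✗
call_id=711: ✗
call_id=712: ✗
wait_s_sum = 3437 + 1603 + 2578 + 1875 + 106 = 9599
—
[a5_sum: agent <> 'A5']
call_id=700: ✗
call_id=701: ✓ → 1603
call_id=702: ✓ → 1579
call_id=703: ✓ → 2089
call_id=704: ✓ → 2578
call_id=705: ✓ → 605
call_id=706: ✓ → 1875
call_id=707: ✓ → 2112
call_id=708: ✓ → 3091
call_id=709: ✓ → 106
call_id=710: ✓ → 1559
call_id=711: ✗
call_id=712: ✓ → 1457
a5_sum = 1603 + 1579 + 2089 + 2578 + 605 + 1875 + 2112 + 3091 + 106 + 1559 + 1457 = 18654
—
[wait_s_sum2: wait_s > 278 OR line > 5]
call_id=700: ✓ → 3437
call_id=701: ✓ → 1603
call_id=702: ✓ → 1579
call_id=703: ✗
call_id=704: ✓ → 2578
call_id=705: ✓ → 605
call_id=706: ✗
call_id=707: ✓ → 2112
call_id=708: ✓ → 3091
call_id=709: ✓ → 106
call_id=710: ✓ → 1559
call_id=711: ✓ → 205
call_id=712: ✓ → 1457
wait_s_sum2 = 3437 + 1603 + 1579 + 2578 + 605 + 2112 + 3091 + 106 + 1559 + 205 + 1457 = 18332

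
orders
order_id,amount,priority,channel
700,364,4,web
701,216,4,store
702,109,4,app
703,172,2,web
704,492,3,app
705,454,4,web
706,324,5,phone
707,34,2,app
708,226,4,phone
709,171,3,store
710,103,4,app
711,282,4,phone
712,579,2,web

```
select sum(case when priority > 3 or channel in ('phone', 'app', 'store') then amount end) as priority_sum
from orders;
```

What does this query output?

2775

order_id=700: ✓ → 364
order_id=701: ✓ → 216
order_id=702: ✓ → 109
order_id=703: ✗
order_id=704: ✓ → 492
order_id=705: ✓ → 454
order_id=706: ✓ → 324
order_id=707: ✓ → 34
order_id=708: ✓ → 226
order_id=709: ✓ → 171
order_id=710: ✓ → 103
order_id=711: ✓ → 282
order_id=712: ✗
priority_sum = 364 + 216 + 109 + 492 + 454 + 324 + 34 + 226 + 171 + 103 + 282 = 2775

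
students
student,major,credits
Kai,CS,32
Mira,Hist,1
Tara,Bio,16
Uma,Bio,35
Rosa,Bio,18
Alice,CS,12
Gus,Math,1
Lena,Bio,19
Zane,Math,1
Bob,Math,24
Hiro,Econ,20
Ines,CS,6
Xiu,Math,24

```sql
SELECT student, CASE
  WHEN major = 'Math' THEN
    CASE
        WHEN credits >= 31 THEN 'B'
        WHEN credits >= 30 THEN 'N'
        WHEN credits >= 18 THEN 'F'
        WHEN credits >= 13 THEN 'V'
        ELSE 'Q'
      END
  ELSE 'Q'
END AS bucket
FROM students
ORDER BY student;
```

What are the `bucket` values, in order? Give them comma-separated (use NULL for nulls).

student=Alice: major='CS' → outer ELSE → Q
student=Bob: major='Math' → inner[credits >= 18] → F
student=Gus: major='Math' → inner[ELSE] → Q
student=Hiro: major='Econ' → outer ELSE → Q
student=Ines: major='CS' → outer ELSE → Q
student=Kai: major='CS' → outer ELSE → Q
student=Lena: major='Bio' → outer ELSE → Q
student=Mira: major='Hist' → outer ELSE → Q
student=Rosa: major='Bio' → outer ELSE → Q
student=Tara: major='Bio' → outer ELSE → Q
student=Uma: major='Bio' → outer ELSE → Q
student=Xiu: major='Math' → inner[credits >= 18] → F
student=Zane: major='Math' → inner[ELSE] → Q

Q, F, Q, Q, Q, Q, Q, Q, Q, Q, Q, F, Q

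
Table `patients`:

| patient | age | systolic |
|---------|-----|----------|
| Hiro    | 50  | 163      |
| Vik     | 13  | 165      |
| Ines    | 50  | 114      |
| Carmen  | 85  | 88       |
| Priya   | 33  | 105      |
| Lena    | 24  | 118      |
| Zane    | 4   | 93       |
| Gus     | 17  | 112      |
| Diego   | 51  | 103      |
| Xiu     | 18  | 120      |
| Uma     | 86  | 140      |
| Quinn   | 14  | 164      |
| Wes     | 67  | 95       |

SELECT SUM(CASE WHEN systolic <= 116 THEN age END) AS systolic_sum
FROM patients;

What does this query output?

307

patient=Hiro: ✗
patient=Vik: ✗
patient=Ines: ✓ → 50
patient=Carmen: ✓ → 85
patient=Priya: ✓ → 33
patient=Lena: ✗
patient=Zane: ✓ → 4
patient=Gus: ✓ → 17
patient=Diego: ✓ → 51
patient=Xiu: ✗
patient=Uma: ✗
patient=Quinn: ✗
patient=Wes: ✓ → 67
systolic_sum = 50 + 85 + 33 + 4 + 17 + 51 + 67 = 307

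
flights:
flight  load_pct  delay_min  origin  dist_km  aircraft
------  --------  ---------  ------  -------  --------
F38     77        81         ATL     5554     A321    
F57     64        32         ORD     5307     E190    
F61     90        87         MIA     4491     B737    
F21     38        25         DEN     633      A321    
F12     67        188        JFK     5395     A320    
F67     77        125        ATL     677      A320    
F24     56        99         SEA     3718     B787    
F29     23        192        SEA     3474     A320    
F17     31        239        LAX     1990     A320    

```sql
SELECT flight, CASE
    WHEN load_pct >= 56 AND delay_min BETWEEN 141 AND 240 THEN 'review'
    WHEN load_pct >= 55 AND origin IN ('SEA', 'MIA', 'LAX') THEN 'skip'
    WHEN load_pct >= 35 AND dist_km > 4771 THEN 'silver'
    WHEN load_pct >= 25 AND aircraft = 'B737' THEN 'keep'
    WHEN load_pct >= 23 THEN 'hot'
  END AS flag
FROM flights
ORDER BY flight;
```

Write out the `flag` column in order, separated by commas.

flight=F12: load_pct >= 56 AND delay_min BETWEEN 141 AND 240 → review
flight=F17: load_pct >= 23 → hot
flight=F21: load_pct >= 23 → hot
flight=F24: load_pct >= 55 AND origin IN ('SEA', 'MIA', 'LAX') → skip
flight=F29: load_pct >= 23 → hot
flight=F38: load_pct >= 35 AND dist_km > 4771 → silver
flight=F57: load_pct >= 35 AND dist_km > 4771 → silver
flight=F61: load_pct >= 55 AND origin IN ('SEA', 'MIA', 'LAX') → skip
flight=F67: load_pct >= 23 → hot

review, hot, hot, skip, hot, silver, silver, skip, hot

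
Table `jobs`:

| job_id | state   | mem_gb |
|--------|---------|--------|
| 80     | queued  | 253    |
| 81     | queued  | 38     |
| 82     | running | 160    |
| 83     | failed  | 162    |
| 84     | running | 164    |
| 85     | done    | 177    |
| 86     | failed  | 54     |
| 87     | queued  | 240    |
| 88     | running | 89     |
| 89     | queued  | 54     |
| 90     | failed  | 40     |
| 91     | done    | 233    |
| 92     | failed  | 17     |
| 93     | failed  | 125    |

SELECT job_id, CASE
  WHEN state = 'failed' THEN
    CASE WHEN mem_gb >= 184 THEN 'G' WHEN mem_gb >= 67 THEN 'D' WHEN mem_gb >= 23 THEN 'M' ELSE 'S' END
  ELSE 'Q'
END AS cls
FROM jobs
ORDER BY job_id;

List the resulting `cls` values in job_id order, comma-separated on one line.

job_id=80: state='queued' → outer ELSE → Q
job_id=81: state='queued' → outer ELSE → Q
job_id=82: state='running' → outer ELSE → Q
job_id=83: state='failed' → inner[mem_gb >= 67] → D
job_id=84: state='running' → outer ELSE → Q
job_id=85: state='done' → outer ELSE → Q
job_id=86: state='failed' → inner[mem_gb >= 23] → M
job_id=87: state='queued' → outer ELSE → Q
job_id=88: state='running' → outer ELSE → Q
job_id=89: state='queued' → outer ELSE → Q
job_id=90: state='failed' → inner[mem_gb >= 23] → M
job_id=91: state='done' → outer ELSE → Q
job_id=92: state='failed' → inner[ELSE] → S
job_id=93: state='failed' → inner[mem_gb >= 67] → D

Q, Q, Q, D, Q, Q, M, Q, Q, Q, M, Q, S, D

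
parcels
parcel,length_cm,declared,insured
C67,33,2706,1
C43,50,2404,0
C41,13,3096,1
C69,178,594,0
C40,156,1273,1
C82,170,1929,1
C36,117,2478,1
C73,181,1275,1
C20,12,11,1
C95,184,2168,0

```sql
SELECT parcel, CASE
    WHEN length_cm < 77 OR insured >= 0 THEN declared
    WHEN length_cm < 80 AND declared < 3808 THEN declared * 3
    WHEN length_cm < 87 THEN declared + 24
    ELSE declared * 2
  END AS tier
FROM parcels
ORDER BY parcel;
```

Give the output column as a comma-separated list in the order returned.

11, 2478, 1273, 3096, 2404, 2706, 594, 1275, 1929, 2168

parcel=C20: length_cm < 77 OR insured >= 0 → 11
parcel=C36: length_cm < 77 OR insured >= 0 → 2478
parcel=C40: length_cm < 77 OR insured >= 0 → 1273
parcel=C41: length_cm < 77 OR insured >= 0 → 3096
parcel=C43: length_cm < 77 OR insured >= 0 → 2404
parcel=C67: length_cm < 77 OR insured >= 0 → 2706
parcel=C69: length_cm < 77 OR insured >= 0 → 594
parcel=C73: length_cm < 77 OR insured >= 0 → 1275
parcel=C82: length_cm < 77 OR insured >= 0 → 1929
parcel=C95: length_cm < 77 OR insured >= 0 → 2168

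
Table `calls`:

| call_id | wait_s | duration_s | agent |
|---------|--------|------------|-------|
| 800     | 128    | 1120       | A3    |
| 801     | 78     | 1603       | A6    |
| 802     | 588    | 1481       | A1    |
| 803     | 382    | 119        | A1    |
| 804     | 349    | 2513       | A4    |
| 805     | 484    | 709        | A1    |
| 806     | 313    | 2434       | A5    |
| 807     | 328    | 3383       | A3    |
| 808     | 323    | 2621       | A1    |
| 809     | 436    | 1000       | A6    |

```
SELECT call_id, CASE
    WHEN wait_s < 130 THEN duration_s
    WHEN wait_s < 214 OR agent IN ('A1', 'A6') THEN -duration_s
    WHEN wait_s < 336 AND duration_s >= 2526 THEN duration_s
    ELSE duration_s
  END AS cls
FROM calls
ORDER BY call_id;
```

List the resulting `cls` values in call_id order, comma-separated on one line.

1120, 1603, -1481, -119, 2513, -709, 2434, 3383, -2621, -1000

call_id=800: wait_s < 130 → 1120
call_id=801: wait_s < 130 → 1603
call_id=802: wait_s < 214 OR agent IN ('A1', 'A6') → -1481
call_id=803: wait_s < 214 OR agent IN ('A1', 'A6') → -119
call_id=804: ELSE → 2513
call_id=805: wait_s < 214 OR agent IN ('A1', 'A6') → -709
call_id=806: ELSE → 2434
call_id=807: wait_s < 336 AND duration_s >= 2526 → 3383
call_id=808: wait_s < 214 OR agent IN ('A1', 'A6') → -2621
call_id=809: wait_s < 214 OR agent IN ('A1', 'A6') → -1000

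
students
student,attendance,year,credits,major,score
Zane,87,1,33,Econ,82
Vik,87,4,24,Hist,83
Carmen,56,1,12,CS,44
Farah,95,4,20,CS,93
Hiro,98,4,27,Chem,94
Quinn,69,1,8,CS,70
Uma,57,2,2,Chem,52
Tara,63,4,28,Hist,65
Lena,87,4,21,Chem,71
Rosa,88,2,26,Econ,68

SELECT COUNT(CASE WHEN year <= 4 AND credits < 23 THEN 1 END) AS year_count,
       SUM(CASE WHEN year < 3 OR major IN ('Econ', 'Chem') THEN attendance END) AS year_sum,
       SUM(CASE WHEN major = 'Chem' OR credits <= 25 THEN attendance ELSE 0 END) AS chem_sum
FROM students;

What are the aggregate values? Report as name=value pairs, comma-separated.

year_count=5, year_sum=542, chem_sum=549

[year_count: year <= 4 AND credits < 23]
student=Zane: ✗
student=Vik: ✗
student=Carmen: ✓ → 1
student=Farah: ✓ → 1
student=Hiro: ✗
student=Quinn: ✓ → 1
student=Uma: ✓ → 1
student=Tara: ✗
student=Lena: ✓ → 1
student=Rosa: ✗
year_count = COUNT(1, 1, 1, 1, 1) = 5
—
[year_sum: year < 3 OR major IN ('Econ', 'Chem')]
student=Zane: ✓ → 87
student=Vik: ✗
student=Carmen: ✓ → 56
student=Farah: ✗
student=Hiro: ✓ → 98
student=Quinn: ✓ → 69
student=Uma: ✓ → 57
student=Tara: ✗
student=Lena: ✓ → 87
student=Rosa: ✓ → 88
year_sum = 87 + 56 + 98 + 69 + 57 + 87 + 88 = 542
—
[chem_sum: major = 'Chem' OR credits <= 25]
student=Zane: ✗
student=Vik: ✓ → 87
student=Carmen: ✓ → 56
student=Farah: ✓ → 95
student=Hiro: ✓ → 98
student=Quinn: ✓ → 69
student=Uma: ✓ → 57
student=Tara: ✗
student=Lena: ✓ → 87
student=Rosa: ✗
chem_sum = 87 + 56 + 95 + 98 + 69 + 57 + 87 = 549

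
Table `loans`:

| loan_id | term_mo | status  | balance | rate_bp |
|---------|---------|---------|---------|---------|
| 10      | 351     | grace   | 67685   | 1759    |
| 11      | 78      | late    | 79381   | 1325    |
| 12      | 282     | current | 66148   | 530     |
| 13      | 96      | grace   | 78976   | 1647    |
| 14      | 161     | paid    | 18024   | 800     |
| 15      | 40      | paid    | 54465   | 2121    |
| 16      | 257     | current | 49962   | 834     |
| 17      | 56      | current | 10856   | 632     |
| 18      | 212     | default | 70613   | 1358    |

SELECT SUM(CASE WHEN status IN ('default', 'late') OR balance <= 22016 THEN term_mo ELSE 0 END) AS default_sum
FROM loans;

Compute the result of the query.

507

loan_id=10: ✗
loan_id=11: ✓ → 78
loan_id=12: ✗
loan_id=13: ✗
loan_id=14: ✓ → 161
loan_id=15: ✗
loan_id=16: ✗
loan_id=17: ✓ → 56
loan_id=18: ✓ → 212
default_sum = 78 + 161 + 56 + 212 = 507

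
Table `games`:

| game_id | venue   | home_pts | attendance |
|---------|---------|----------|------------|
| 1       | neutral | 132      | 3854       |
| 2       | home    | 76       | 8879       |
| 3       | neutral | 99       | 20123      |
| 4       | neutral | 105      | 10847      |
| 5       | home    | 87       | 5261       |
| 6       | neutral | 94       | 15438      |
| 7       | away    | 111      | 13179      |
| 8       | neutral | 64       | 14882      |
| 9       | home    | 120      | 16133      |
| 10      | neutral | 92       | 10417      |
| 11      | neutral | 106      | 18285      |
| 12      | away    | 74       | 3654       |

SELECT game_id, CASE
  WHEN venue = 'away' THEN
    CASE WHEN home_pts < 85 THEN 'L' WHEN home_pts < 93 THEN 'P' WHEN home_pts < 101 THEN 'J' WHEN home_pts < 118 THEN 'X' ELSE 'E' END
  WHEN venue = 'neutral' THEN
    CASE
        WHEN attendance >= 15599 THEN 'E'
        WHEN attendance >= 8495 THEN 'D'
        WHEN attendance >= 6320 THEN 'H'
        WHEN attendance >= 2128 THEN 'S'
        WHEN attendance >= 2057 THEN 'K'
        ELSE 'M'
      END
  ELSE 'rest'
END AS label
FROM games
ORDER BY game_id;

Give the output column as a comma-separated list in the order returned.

game_id=1: venue='neutral' → inner[attendance >= 2128] → S
game_id=2: venue='home' → outer ELSE → rest
game_id=3: venue='neutral' → inner[attendance >= 15599] → E
game_id=4: venue='neutral' → inner[attendance >= 8495] → D
game_id=5: venue='home' → outer ELSE → rest
game_id=6: venue='neutral' → inner[attendance >= 8495] → D
game_id=7: venue='away' → inner[home_pts < 118] → X
game_id=8: venue='neutral' → inner[attendance >= 8495] → D
game_id=9: venue='home' → outer ELSE → rest
game_id=10: venue='neutral' → inner[attendance >= 8495] → D
game_id=11: venue='neutral' → inner[attendance >= 15599] → E
game_id=12: venue='away' → inner[home_pts < 85] → L

S, rest, E, D, rest, D, X, D, rest, D, E, L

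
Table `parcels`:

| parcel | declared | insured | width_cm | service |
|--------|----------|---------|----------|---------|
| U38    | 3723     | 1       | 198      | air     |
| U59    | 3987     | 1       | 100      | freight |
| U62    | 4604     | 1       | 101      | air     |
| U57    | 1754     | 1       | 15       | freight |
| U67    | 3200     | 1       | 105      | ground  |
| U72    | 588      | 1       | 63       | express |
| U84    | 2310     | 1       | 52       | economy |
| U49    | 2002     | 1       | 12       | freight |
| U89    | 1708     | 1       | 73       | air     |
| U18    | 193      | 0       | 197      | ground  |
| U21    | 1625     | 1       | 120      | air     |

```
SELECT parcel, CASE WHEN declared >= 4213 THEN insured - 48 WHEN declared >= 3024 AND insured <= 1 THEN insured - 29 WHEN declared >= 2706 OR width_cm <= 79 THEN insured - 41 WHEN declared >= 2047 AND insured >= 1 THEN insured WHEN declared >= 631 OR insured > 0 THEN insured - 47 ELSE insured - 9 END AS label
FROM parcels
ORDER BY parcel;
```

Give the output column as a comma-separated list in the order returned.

parcel=U18: ELSE → -9
parcel=U21: declared >= 631 OR insured > 0 → -46
parcel=U38: declared >= 3024 AND insured <= 1 → -28
parcel=U49: declared >= 2706 OR width_cm <= 79 → -40
parcel=U57: declared >= 2706 OR width_cm <= 79 → -40
parcel=U59: declared >= 3024 AND insured <= 1 → -28
parcel=U62: declared >= 4213 → -47
parcel=U67: declared >= 3024 AND insured <= 1 → -28
parcel=U72: declared >= 2706 OR width_cm <= 79 → -40
parcel=U84: declared >= 2706 OR width_cm <= 79 → -40
parcel=U89: declared >= 2706 OR width_cm <= 79 → -40

-9, -46, -28, -40, -40, -28, -47, -28, -40, -40, -40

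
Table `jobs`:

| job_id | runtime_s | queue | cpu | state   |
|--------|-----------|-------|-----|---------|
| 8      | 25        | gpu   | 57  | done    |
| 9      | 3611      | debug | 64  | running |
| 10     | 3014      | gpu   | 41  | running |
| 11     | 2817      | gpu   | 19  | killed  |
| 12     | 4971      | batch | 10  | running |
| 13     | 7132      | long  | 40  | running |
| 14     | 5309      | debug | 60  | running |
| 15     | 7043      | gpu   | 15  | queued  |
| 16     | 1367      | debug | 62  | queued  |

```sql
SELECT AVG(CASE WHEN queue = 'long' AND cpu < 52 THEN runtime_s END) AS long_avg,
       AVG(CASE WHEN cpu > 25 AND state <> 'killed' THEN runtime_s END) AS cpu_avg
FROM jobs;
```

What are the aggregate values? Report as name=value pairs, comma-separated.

long_avg=7132, cpu_avg=3409.6666666667

[long_avg: queue = 'long' AND cpu < 52]
job_id=8: ✗
job_id=9: ✗
job_id=10: ✗
job_id=11: ✗
job_id=12: ✗
job_id=13: ✓ → 7132
job_id=14: ✗
job_id=15: ✗
job_id=16: ✗
long_avg = 7132
—
[cpu_avg: cpu > 25 AND state <> 'killed']
job_id=8: ✓ → 25
job_id=9: ✓ → 3611
job_id=10: ✓ → 3014
job_id=11: ✗
job_id=12: ✗
job_id=13: ✓ → 7132
job_id=14: ✓ → 5309
job_id=15: ✗
job_id=16: ✓ → 1367
cpu_avg = (25 + 3611 + 3014 + 7132 + 5309 + 1367) / 6 = 3409.6666666667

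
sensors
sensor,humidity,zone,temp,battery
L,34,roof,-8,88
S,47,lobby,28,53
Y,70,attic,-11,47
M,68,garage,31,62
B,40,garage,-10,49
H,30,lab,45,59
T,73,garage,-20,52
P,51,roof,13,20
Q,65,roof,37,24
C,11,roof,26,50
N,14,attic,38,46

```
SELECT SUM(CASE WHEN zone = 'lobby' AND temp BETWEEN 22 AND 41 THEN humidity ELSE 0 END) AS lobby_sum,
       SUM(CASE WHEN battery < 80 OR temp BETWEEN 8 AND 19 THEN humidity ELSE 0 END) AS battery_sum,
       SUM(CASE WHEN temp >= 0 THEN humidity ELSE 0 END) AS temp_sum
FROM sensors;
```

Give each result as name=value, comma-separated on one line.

[lobby_sum: zone = 'lobby' AND temp BETWEEN 22 AND 41]
sensor=L: ✗
sensor=S: ✓ → 47
sensor=Y: ✗
sensor=M: ✗
sensor=B: ✗
sensor=H: ✗
sensor=T: ✗
sensor=P: ✗
sensor=Q: ✗
sensor=C: ✗
sensor=N: ✗
lobby_sum = 47
—
[battery_sum: battery < 80 OR temp BETWEEN 8 AND 19]
sensor=L: ✗
sensor=S: ✓ → 47
sensor=Y: ✓ → 70
sensor=M: ✓ → 68
sensor=B: ✓ → 40
sensor=H: ✓ → 30
sensor=T: ✓ → 73
sensor=P: ✓ → 51
sensor=Q: ✓ → 65
sensor=C: ✓ → 11
sensor=N: ✓ → 14
battery_sum = 47 + 70 + 68 + 40 + 30 + 73 + 51 + 65 + 11 + 14 = 469
—
[temp_sum: temp >= 0]
sensor=L: ✗
sensor=S: ✓ → 47
sensor=Y: ✗
sensor=M: ✓ → 68
sensor=B: ✗
sensor=H: ✓ → 30
sensor=T: ✗
sensor=P: ✓ → 51
sensor=Q: ✓ → 65
sensor=C: ✓ → 11
sensor=N: ✓ → 14
temp_sum = 47 + 68 + 30 + 51 + 65 + 11 + 14 = 286

lobby_sum=47, battery_sum=469, temp_sum=286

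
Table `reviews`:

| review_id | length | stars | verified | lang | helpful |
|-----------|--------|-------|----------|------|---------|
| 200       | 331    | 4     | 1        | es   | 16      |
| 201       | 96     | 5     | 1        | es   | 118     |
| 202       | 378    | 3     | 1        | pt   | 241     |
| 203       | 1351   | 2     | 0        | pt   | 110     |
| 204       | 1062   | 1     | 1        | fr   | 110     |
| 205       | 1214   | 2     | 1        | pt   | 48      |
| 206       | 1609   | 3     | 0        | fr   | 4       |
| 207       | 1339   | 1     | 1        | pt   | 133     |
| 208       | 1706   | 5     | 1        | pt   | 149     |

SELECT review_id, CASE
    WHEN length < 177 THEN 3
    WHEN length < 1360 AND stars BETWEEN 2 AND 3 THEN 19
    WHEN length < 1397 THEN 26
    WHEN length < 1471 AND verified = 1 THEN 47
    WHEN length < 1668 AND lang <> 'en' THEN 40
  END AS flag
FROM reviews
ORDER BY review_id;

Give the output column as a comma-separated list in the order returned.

26, 3, 19, 19, 26, 19, 40, 26, NULL

review_id=200: length < 1397 → 26
review_id=201: length < 177 → 3
review_id=202: length < 1360 AND stars BETWEEN 2 AND 3 → 19
review_id=203: length < 1360 AND stars BETWEEN 2 AND 3 → 19
review_id=204: length < 1397 → 26
review_id=205: length < 1360 AND stars BETWEEN 2 AND 3 → 19
review_id=206: length < 1668 AND lang <> 'en' → 40
review_id=207: length < 1397 → 26
review_id=208: (no match → NULL) → NULL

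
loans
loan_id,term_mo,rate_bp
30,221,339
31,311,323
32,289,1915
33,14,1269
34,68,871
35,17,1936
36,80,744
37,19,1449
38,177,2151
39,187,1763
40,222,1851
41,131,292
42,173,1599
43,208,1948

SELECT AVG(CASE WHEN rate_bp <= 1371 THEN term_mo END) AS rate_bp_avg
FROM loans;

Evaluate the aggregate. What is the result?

loan_id=30: ✓ → 221
loan_id=31: ✓ → 311
loan_id=32: ✗
loan_id=33: ✓ → 14
loan_id=34: ✓ → 68
loan_id=35: ✗
loan_id=36: ✓ → 80
loan_id=37: ✗
loan_id=38: ✗
loan_id=39: ✗
loan_id=40: ✗
loan_id=41: ✓ → 131
loan_id=42: ✗
loan_id=43: ✗
rate_bp_avg = (221 + 311 + 14 + 68 + 80 + 131) / 6 = 137.5

137.5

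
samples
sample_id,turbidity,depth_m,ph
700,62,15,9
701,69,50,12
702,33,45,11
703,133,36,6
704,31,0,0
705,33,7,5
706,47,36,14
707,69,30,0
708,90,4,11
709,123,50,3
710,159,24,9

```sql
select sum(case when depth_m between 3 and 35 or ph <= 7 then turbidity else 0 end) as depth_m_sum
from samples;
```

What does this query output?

sample_id=700: ✓ → 62
sample_id=701: ✗
sample_id=702: ✗
sample_id=703: ✓ → 133
sample_id=704: ✓ → 31
sample_id=705: ✓ → 33
sample_id=706: ✗
sample_id=707: ✓ → 69
sample_id=708: ✓ → 90
sample_id=709: ✓ → 123
sample_id=710: ✓ → 159
depth_m_sum = 62 + 133 + 31 + 33 + 69 + 90 + 123 + 159 = 700

700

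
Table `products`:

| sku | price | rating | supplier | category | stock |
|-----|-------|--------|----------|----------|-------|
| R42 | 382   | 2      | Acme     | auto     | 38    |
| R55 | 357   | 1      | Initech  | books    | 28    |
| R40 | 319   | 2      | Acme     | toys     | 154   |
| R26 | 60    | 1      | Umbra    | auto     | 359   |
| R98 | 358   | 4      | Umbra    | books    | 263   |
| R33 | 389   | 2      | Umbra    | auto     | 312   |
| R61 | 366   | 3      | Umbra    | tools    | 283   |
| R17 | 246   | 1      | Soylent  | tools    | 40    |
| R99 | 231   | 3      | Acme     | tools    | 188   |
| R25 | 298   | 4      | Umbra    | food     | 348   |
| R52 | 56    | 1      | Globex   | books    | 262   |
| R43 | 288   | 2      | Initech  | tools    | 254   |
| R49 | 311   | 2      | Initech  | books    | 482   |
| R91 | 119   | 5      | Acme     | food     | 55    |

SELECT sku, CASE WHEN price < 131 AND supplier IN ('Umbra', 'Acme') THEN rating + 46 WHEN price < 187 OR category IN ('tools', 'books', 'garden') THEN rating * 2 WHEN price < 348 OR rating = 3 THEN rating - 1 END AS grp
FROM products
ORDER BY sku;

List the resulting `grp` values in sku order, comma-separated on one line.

2, 3, 47, NULL, 1, NULL, 4, 4, 2, 2, 6, 51, 8, 6

sku=R17: price < 187 OR category IN ('tools', 'books', 'garden') → 2
sku=R25: price < 348 OR rating = 3 → 3
sku=R26: price < 131 AND supplier IN ('Umbra', 'Acme') → 47
sku=R33: (no match → NULL) → NULL
sku=R40: price < 348 OR rating = 3 → 1
sku=R42: (no match → NULL) → NULL
sku=R43: price < 187 OR category IN ('tools', 'books', 'garden') → 4
sku=R49: price < 187 OR category IN ('tools', 'books', 'garden') → 4
sku=R52: price < 187 OR category IN ('tools', 'books', 'garden') → 2
sku=R55: price < 187 OR category IN ('tools', 'books', 'garden') → 2
sku=R61: price < 187 OR category IN ('tools', 'books', 'garden') → 6
sku=R91: price < 131 AND supplier IN ('Umbra', 'Acme') → 51
sku=R98: price < 187 OR category IN ('tools', 'books', 'garden') → 8
sku=R99: price < 187 OR category IN ('tools', 'books', 'garden') → 6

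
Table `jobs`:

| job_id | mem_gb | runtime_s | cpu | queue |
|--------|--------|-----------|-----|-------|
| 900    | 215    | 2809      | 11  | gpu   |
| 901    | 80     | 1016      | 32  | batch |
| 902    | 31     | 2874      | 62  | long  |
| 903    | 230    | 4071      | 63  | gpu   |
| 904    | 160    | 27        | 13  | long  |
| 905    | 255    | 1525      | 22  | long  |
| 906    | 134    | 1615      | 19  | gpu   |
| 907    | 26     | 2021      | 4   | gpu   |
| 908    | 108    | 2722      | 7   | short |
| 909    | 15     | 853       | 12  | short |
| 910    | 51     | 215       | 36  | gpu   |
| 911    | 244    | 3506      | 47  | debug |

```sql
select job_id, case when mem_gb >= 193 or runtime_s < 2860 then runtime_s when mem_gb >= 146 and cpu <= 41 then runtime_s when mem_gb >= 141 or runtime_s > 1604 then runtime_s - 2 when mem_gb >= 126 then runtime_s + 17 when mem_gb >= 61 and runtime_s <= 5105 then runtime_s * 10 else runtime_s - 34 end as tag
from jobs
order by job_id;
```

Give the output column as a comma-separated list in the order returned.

2809, 1016, 2872, 4071, 27, 1525, 1615, 2021, 2722, 853, 215, 3506

job_id=900: mem_gb >= 193 or runtime_s < 2860 → 2809
job_id=901: mem_gb >= 193 or runtime_s < 2860 → 1016
job_id=902: mem_gb >= 141 or runtime_s > 1604 → 2872
job_id=903: mem_gb >= 193 or runtime_s < 2860 → 4071
job_id=904: mem_gb >= 193 or runtime_s < 2860 → 27
job_id=905: mem_gb >= 193 or runtime_s < 2860 → 1525
job_id=906: mem_gb >= 193 or runtime_s < 2860 → 1615
job_id=907: mem_gb >= 193 or runtime_s < 2860 → 2021
job_id=908: mem_gb >= 193 or runtime_s < 2860 → 2722
job_id=909: mem_gb >= 193 or runtime_s < 2860 → 853
job_id=910: mem_gb >= 193 or runtime_s < 2860 → 215
job_id=911: mem_gb >= 193 or runtime_s < 2860 → 3506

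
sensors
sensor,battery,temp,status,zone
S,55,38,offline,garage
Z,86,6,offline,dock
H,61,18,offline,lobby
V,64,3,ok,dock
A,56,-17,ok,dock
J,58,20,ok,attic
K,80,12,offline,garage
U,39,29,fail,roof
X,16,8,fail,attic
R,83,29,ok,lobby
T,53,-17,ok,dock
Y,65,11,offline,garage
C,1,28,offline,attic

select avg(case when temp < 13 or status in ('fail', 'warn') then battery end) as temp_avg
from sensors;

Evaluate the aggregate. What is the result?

57.375

sensor=S: ✗
sensor=Z: ✓ → 86
sensor=H: ✗
sensor=V: ✓ → 64
sensor=A: ✓ → 56
sensor=J: ✗
sensor=K: ✓ → 80
sensor=U: ✓ → 39
sensor=X: ✓ → 16
sensor=R: ✗
sensor=T: ✓ → 53
sensor=Y: ✓ → 65
sensor=C: ✗
temp_avg = (86 + 64 + 56 + 80 + 39 + 16 + 53 + 65) / 8 = 57.375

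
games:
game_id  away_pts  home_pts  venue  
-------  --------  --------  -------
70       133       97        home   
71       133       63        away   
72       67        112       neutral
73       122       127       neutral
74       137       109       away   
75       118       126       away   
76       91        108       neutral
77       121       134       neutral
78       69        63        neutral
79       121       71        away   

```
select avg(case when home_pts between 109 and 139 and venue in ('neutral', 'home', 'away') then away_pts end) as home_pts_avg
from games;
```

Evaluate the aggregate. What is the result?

game_id=70: ✗
game_id=71: ✗
game_id=72: ✓ → 67
game_id=73: ✓ → 122
game_id=74: ✓ → 137
game_id=75: ✓ → 118
game_id=76: ✗
game_id=77: ✓ → 121
game_id=78: ✗
game_id=79: ✗
home_pts_avg = (67 + 122 + 137 + 118 + 121) / 5 = 113

113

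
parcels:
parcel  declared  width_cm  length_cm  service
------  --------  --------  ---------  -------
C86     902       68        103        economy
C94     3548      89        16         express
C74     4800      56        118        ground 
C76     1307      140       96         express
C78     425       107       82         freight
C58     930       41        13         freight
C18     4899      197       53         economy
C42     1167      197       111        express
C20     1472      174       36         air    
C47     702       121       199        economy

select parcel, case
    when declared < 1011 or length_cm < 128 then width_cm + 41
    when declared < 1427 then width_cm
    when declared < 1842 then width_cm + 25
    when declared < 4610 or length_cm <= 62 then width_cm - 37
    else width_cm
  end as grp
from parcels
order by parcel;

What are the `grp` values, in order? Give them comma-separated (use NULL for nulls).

238, 215, 238, 162, 82, 97, 181, 148, 109, 130

parcel=C18: declared < 1011 or length_cm < 128 → 238
parcel=C20: declared < 1011 or length_cm < 128 → 215
parcel=C42: declared < 1011 or length_cm < 128 → 238
parcel=C47: declared < 1011 or length_cm < 128 → 162
parcel=C58: declared < 1011 or length_cm < 128 → 82
parcel=C74: declared < 1011 or length_cm < 128 → 97
parcel=C76: declared < 1011 or length_cm < 128 → 181
parcel=C78: declared < 1011 or length_cm < 128 → 148
parcel=C86: declared < 1011 or length_cm < 128 → 109
parcel=C94: declared < 1011 or length_cm < 128 → 130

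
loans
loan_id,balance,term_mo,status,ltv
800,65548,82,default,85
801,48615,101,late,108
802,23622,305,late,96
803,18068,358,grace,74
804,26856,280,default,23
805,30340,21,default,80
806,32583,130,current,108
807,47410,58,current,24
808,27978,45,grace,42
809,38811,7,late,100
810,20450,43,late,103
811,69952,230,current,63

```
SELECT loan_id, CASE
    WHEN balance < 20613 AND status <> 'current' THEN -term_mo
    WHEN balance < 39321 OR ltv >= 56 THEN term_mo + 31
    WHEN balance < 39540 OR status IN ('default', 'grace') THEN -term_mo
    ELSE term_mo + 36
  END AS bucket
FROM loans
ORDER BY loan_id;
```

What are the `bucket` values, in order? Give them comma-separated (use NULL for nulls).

loan_id=800: balance < 39321 OR ltv >= 56 → 113
loan_id=801: balance < 39321 OR ltv >= 56 → 132
loan_id=802: balance < 39321 OR ltv >= 56 → 336
loan_id=803: balance < 20613 AND status <> 'current' → -358
loan_id=804: balance < 39321 OR ltv >= 56 → 311
loan_id=805: balance < 39321 OR ltv >= 56 → 52
loan_id=806: balance < 39321 OR ltv >= 56 → 161
loan_id=807: ELSE → 94
loan_id=808: balance < 39321 OR ltv >= 56 → 76
loan_id=809: balance < 39321 OR ltv >= 56 → 38
loan_id=810: balance < 20613 AND status <> 'current' → -43
loan_id=811: balance < 39321 OR ltv >= 56 → 261

113, 132, 336, -358, 311, 52, 161, 94, 76, 38, -43, 261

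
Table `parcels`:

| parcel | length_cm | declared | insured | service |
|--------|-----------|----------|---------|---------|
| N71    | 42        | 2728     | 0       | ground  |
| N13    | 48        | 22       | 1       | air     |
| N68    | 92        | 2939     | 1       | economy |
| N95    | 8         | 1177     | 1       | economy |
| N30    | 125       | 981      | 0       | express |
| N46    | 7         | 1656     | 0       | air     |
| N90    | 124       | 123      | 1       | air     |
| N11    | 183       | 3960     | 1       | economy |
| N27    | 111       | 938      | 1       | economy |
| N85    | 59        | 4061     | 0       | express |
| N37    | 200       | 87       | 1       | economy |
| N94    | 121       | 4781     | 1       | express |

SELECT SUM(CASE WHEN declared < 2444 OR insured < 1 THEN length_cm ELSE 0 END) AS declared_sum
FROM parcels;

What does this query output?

724

parcel=N71: ✓ → 42
parcel=N13: ✓ → 48
parcel=N68: ✗
parcel=N95: ✓ → 8
parcel=N30: ✓ → 125
parcel=N46: ✓ → 7
parcel=N90: ✓ → 124
parcel=N11: ✗
parcel=N27: ✓ → 111
parcel=N85: ✓ → 59
parcel=N37: ✓ → 200
parcel=N94: ✗
declared_sum = 42 + 48 + 8 + 125 + 7 + 124 + 111 + 59 + 200 = 724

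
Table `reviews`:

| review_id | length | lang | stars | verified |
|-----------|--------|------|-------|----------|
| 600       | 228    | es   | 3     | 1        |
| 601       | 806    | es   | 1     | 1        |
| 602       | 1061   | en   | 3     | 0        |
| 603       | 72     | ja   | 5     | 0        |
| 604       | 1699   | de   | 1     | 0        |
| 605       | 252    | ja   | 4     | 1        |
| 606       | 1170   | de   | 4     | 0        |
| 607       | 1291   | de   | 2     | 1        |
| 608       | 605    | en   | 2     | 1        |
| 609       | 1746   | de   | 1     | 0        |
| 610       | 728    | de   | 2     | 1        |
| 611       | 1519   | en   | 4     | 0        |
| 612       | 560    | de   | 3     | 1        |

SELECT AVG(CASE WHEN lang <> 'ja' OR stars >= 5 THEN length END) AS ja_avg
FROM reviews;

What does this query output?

957.0833333333

review_id=600: ✓ → 228
review_id=601: ✓ → 806
review_id=602: ✓ → 1061
review_id=603: ✓ → 72
review_id=604: ✓ → 1699
review_id=605: ✗
review_id=606: ✓ → 1170
review_id=607: ✓ → 1291
review_id=608: ✓ → 605
review_id=609: ✓ → 1746
review_id=610: ✓ → 728
review_id=611: ✓ → 1519
review_id=612: ✓ → 560
ja_avg = (228 + 806 + 1061 + 72 + 1699 + 1170 + 1291 + 605 + 1746 + 728 + 1519 + 560) / 12 = 957.0833333333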